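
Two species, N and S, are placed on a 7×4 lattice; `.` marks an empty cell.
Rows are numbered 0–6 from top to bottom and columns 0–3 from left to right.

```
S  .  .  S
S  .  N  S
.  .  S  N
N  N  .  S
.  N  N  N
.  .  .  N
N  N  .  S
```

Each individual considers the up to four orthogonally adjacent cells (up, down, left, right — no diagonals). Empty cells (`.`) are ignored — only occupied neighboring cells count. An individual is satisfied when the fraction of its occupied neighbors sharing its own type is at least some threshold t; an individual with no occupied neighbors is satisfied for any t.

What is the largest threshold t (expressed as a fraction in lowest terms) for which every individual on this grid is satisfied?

0/1

Row 0: (0,0)S 1/1 · (0,3)S 1/1
Row 1: (1,0)S 1/1 · (1,2)N 0/2 · (1,3)S 1/3
Row 2: (2,2)S 0/2 · (2,3)N 0/3
Row 3: (3,0)N 1/1 · (3,1)N 2/2 · (3,3)S 0/2
Row 4: (4,1)N 2/2 · (4,2)N 2/2 · (4,3)N 2/3
Row 5: (5,3)N 1/2
Row 6: (6,0)N 1/1 · (6,1)N 1/1 · (6,3)S 0/1
The smallest same-type fraction is 0/2 at (1,2), which reduces to 0/1. Any threshold above that leaves this individual unsatisfied.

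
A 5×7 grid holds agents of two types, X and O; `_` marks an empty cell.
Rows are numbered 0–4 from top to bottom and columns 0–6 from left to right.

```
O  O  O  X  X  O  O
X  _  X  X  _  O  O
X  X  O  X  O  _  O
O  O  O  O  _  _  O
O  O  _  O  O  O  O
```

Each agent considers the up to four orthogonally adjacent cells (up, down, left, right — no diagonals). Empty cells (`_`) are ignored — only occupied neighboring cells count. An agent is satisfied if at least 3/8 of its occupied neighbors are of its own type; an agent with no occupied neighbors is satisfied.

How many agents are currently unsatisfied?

Row 0: (0,0)O 1/2 ✓ · (0,1)O 2/2 ✓ · (0,2)O 1/3 ✗ · (0,3)X 2/3 ✓ · (0,4)X 1/2 ✓ · (0,5)O 2/3 ✓ · (0,6)O 2/2 ✓
Row 1: (1,0)X 1/2 ✓ · (1,2)X 1/3 ✗ · (1,3)X 3/3 ✓ · (1,5)O 2/2 ✓ · (1,6)O 3/3 ✓
Row 2: (2,0)X 2/3 ✓ · (2,1)X 1/3 ✗ · (2,2)O 1/4 ✗ · (2,3)X 1/4 ✗ · (2,4)O 0/1 ✗ · (2,6)O 2/2 ✓
Row 3: (3,0)O 2/3 ✓ · (3,1)O 3/4 ✓ · (3,2)O 3/3 ✓ · (3,3)O 2/3 ✓ · (3,6)O 2/2 ✓
Row 4: (4,0)O 2/2 ✓ · (4,1)O 2/2 ✓ · (4,3)O 2/2 ✓ · (4,4)O 2/2 ✓ · (4,5)O 2/2 ✓ · (4,6)O 2/2 ✓
Unsatisfied: (0,2), (1,2), (2,1), (2,2), (2,3), (2,4) — 6 in total.

6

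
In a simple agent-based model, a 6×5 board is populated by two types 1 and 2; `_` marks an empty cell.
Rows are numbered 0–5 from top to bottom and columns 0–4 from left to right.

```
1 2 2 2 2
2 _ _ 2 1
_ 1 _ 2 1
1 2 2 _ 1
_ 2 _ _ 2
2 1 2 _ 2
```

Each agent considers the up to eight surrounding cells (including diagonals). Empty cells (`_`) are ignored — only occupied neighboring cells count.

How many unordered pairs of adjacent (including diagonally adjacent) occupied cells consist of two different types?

18

Scan each occupied cell's neighbors to the right and below (and the two forward diagonals) so each pair is counted once.
Row 0: 1(0,0)–2(0,1)≠ 1(0,0)–2(1,0)≠ 2(0,1)–2(0,2)= 2(0,1)–2(1,0)= 2(0,2)–2(0,3)= 2(0,2)–2(1,3)= 2(0,3)–2(0,4)= 2(0,3)–2(1,3)= 2(0,3)–1(1,4)≠ 2(0,4)–1(1,4)≠ 2(0,4)–2(1,3)=  → 4/11 unlike.
Row 1: 2(1,0)–1(2,1)≠ 2(1,3)–1(1,4)≠ 2(1,3)–2(2,3)= 2(1,3)–1(2,4)≠ 1(1,4)–1(2,4)= 1(1,4)–2(2,3)≠  → 4/6 unlike.
Row 2: 1(2,1)–2(3,1)≠ 1(2,1)–2(3,2)≠ 1(2,1)–1(3,0)= 2(2,3)–1(2,4)≠ 2(2,3)–1(3,4)≠ 2(2,3)–2(3,2)= 1(2,4)–1(3,4)=  → 4/7 unlike.
Row 3: 1(3,0)–2(3,1)≠ 1(3,0)–2(4,1)≠ 2(3,1)–2(3,2)= 2(3,1)–2(4,1)= 2(3,2)–2(4,1)= 1(3,4)–2(4,4)≠  → 3/6 unlike.
Row 4: 2(4,1)–1(5,1)≠ 2(4,1)–2(5,2)= 2(4,1)–2(5,0)= 2(4,4)–2(5,4)=  → 1/4 unlike.
Row 5: 2(5,0)–1(5,1)≠ 1(5,1)–2(5,2)≠  → 2/2 unlike.
Total adjacent occupied pairs: 36; unlike-type pairs: 18.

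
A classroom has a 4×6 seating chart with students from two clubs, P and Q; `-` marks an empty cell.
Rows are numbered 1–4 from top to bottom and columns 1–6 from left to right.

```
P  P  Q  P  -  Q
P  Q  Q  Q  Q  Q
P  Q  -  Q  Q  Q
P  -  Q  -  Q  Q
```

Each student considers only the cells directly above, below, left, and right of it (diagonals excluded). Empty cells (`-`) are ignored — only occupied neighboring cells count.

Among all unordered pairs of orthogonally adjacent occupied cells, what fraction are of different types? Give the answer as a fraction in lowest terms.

Scan each occupied cell's neighbors to the right and below so each pair is counted once.
Row 1: P(1,1)–P(1,2)= P(1,1)–P(2,1)= P(1,2)–Q(1,3)≠ P(1,2)–Q(2,2)≠ Q(1,3)–P(1,4)≠ Q(1,3)–Q(2,3)= P(1,4)–Q(2,4)≠ Q(1,6)–Q(2,6)=  → 4/8 unlike.
Row 2: P(2,1)–Q(2,2)≠ P(2,1)–P(3,1)= Q(2,2)–Q(2,3)= Q(2,2)–Q(3,2)= Q(2,3)–Q(2,4)= Q(2,4)–Q(2,5)= Q(2,4)–Q(3,4)= Q(2,5)–Q(2,6)= Q(2,5)–Q(3,5)= Q(2,6)–Q(3,6)=  → 1/10 unlike.
Row 3: P(3,1)–Q(3,2)≠ P(3,1)–P(4,1)= Q(3,4)–Q(3,5)= Q(3,5)–Q(3,6)= Q(3,5)–Q(4,5)= Q(3,6)–Q(4,6)=  → 1/6 unlike.
Row 4: Q(4,5)–Q(4,6)=  → 0/1 unlike.
Total adjacent occupied pairs: 25; unlike-type pairs: 6.
6/25 is already in lowest terms.

6/25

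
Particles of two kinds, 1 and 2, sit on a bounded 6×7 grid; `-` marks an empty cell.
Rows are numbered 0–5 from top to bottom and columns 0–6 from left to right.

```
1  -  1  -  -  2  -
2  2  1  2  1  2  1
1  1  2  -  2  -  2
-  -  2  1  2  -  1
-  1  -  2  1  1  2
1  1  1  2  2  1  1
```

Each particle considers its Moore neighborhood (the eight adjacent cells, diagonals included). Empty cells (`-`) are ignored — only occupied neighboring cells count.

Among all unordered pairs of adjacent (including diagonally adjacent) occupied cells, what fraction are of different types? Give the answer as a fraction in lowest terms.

Scan each occupied cell's neighbors to the right and below (and the two forward diagonals) so each pair is counted once.
Row 0: 1(0,0)–2(1,0)≠ 1(0,0)–2(1,1)≠ 1(0,2)–1(1,2)= 1(0,2)–2(1,3)≠ 1(0,2)–2(1,1)≠ 2(0,5)–2(1,5)= 2(0,5)–1(1,6)≠ 2(0,5)–1(1,4)≠  → 6/8 unlike.
Row 1: 2(1,0)–2(1,1)= 2(1,0)–1(2,0)≠ 2(1,0)–1(2,1)≠ 2(1,1)–1(1,2)≠ 2(1,1)–1(2,1)≠ 2(1,1)–2(2,2)= 2(1,1)–1(2,0)≠ 1(1,2)–2(1,3)≠ 1(1,2)–2(2,2)≠ 1(1,2)–1(2,1)= 2(1,3)–1(1,4)≠ 2(1,3)–2(2,4)= 2(1,3)–2(2,2)= 1(1,4)–2(1,5)≠ 1(1,4)–2(2,4)≠ 2(1,5)–1(1,6)≠ 2(1,5)–2(2,6)= 2(1,5)–2(2,4)= 1(1,6)–2(2,6)≠  → 12/19 unlike.
Row 2: 1(2,0)–1(2,1)= 1(2,1)–2(2,2)≠ 1(2,1)–2(3,2)≠ 2(2,2)–2(3,2)= 2(2,2)–1(3,3)≠ 2(2,4)–2(3,4)= 2(2,4)–1(3,3)≠ 2(2,6)–1(3,6)≠  → 5/8 unlike.
Row 3: 2(3,2)–1(3,3)≠ 2(3,2)–2(4,3)= 2(3,2)–1(4,1)≠ 1(3,3)–2(3,4)≠ 1(3,3)–2(4,3)≠ 1(3,3)–1(4,4)= 2(3,4)–1(4,4)≠ 2(3,4)–1(4,5)≠ 2(3,4)–2(4,3)= 1(3,6)–2(4,6)≠ 1(3,6)–1(4,5)=  → 7/11 unlike.
Row 4: 1(4,1)–1(5,1)= 1(4,1)–1(5,2)= 1(4,1)–1(5,0)= 2(4,3)–1(4,4)≠ 2(4,3)–2(5,3)= 2(4,3)–2(5,4)= 2(4,3)–1(5,2)≠ 1(4,4)–1(4,5)= 1(4,4)–2(5,4)≠ 1(4,4)–1(5,5)= 1(4,4)–2(5,3)≠ 1(4,5)–2(4,6)≠ 1(4,5)–1(5,5)= 1(4,5)–1(5,6)= 1(4,5)–2(5,4)≠ 2(4,6)–1(5,6)≠ 2(4,6)–1(5,5)≠  → 8/17 unlike.
Row 5: 1(5,0)–1(5,1)= 1(5,1)–1(5,2)= 1(5,2)–2(5,3)≠ 2(5,3)–2(5,4)= 2(5,4)–1(5,5)≠ 1(5,5)–1(5,6)=  → 2/6 unlike.
Total adjacent occupied pairs: 69; unlike-type pairs: 40.
40/69 is already in lowest terms.

40/69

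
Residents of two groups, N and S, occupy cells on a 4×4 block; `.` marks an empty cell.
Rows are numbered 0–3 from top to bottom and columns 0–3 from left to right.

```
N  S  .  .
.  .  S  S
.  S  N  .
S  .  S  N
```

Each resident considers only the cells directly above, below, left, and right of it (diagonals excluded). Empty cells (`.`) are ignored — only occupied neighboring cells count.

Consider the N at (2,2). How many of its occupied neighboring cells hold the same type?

Occupied neighbors of (2,2): (1,2)=S, (3,2)=S, (2,1)=S.
Same type (N): 0 of 3.

0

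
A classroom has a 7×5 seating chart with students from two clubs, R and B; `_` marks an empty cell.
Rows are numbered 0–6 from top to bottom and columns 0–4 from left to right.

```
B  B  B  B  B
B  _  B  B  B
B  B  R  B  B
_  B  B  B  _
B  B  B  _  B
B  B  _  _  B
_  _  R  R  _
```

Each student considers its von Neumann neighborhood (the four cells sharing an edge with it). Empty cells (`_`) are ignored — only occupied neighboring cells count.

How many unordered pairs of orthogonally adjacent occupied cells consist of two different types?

4

Scan each occupied cell's neighbors to the right and below so each pair is counted once.
Row 0: B(0,0)–B(0,1)= B(0,0)–B(1,0)= B(0,1)–B(0,2)= B(0,2)–B(0,3)= B(0,2)–B(1,2)= B(0,3)–B(0,4)= B(0,3)–B(1,3)= B(0,4)–B(1,4)=  → 0/8 unlike.
Row 1: B(1,0)–B(2,0)= B(1,2)–B(1,3)= B(1,2)–R(2,2)≠ B(1,3)–B(1,4)= B(1,3)–B(2,3)= B(1,4)–B(2,4)=  → 1/6 unlike.
Row 2: B(2,0)–B(2,1)= B(2,1)–R(2,2)≠ B(2,1)–B(3,1)= R(2,2)–B(2,3)≠ R(2,2)–B(3,2)≠ B(2,3)–B(2,4)= B(2,3)–B(3,3)=  → 3/7 unlike.
Row 3: B(3,1)–B(3,2)= B(3,1)–B(4,1)= B(3,2)–B(3,3)= B(3,2)–B(4,2)=  → 0/4 unlike.
Row 4: B(4,0)–B(4,1)= B(4,0)–B(5,0)= B(4,1)–B(4,2)= B(4,1)–B(5,1)= B(4,4)–B(5,4)=  → 0/5 unlike.
Row 5: B(5,0)–B(5,1)=  → 0/1 unlike.
Row 6: R(6,2)–R(6,3)=  → 0/1 unlike.
Total adjacent occupied pairs: 32; unlike-type pairs: 4.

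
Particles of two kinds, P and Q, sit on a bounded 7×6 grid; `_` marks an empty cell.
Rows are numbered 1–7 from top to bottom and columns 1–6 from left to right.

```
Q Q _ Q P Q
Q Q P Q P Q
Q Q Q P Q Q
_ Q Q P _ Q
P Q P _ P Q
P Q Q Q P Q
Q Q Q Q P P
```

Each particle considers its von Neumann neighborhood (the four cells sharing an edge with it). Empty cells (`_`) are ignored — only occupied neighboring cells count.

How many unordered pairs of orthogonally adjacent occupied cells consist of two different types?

Scan each occupied cell's neighbors to the right and below so each pair is counted once.
Row 1: Q(1,1)–Q(1,2)= Q(1,1)–Q(2,1)= Q(1,2)–Q(2,2)= Q(1,4)–P(1,5)≠ Q(1,4)–Q(2,4)= P(1,5)–Q(1,6)≠ P(1,5)–P(2,5)= Q(1,6)–Q(2,6)=  → 2/8 unlike.
Row 2: Q(2,1)–Q(2,2)= Q(2,1)–Q(3,1)= Q(2,2)–P(2,3)≠ Q(2,2)–Q(3,2)= P(2,3)–Q(2,4)≠ P(2,3)–Q(3,3)≠ Q(2,4)–P(2,5)≠ Q(2,4)–P(3,4)≠ P(2,5)–Q(2,6)≠ P(2,5)–Q(3,5)≠ Q(2,6)–Q(3,6)=  → 7/11 unlike.
Row 3: Q(3,1)–Q(3,2)= Q(3,2)–Q(3,3)= Q(3,2)–Q(4,2)= Q(3,3)–P(3,4)≠ Q(3,3)–Q(4,3)= P(3,4)–Q(3,5)≠ P(3,4)–P(4,4)= Q(3,5)–Q(3,6)= Q(3,6)–Q(4,6)=  → 2/9 unlike.
Row 4: Q(4,2)–Q(4,3)= Q(4,2)–Q(5,2)= Q(4,3)–P(4,4)≠ Q(4,3)–P(5,3)≠ Q(4,6)–Q(5,6)=  → 2/5 unlike.
Row 5: P(5,1)–Q(5,2)≠ P(5,1)–P(6,1)= Q(5,2)–P(5,3)≠ Q(5,2)–Q(6,2)= P(5,3)–Q(6,3)≠ P(5,5)–Q(5,6)≠ P(5,5)–P(6,5)= Q(5,6)–Q(6,6)=  → 4/8 unlike.
Row 6: P(6,1)–Q(6,2)≠ P(6,1)–Q(7,1)≠ Q(6,2)–Q(6,3)= Q(6,2)–Q(7,2)= Q(6,3)–Q(6,4)= Q(6,3)–Q(7,3)= Q(6,4)–P(6,5)≠ Q(6,4)–Q(7,4)= P(6,5)–Q(6,6)≠ P(6,5)–P(7,5)= Q(6,6)–P(7,6)≠  → 5/11 unlike.
Row 7: Q(7,1)–Q(7,2)= Q(7,2)–Q(7,3)= Q(7,3)–Q(7,4)= Q(7,4)–P(7,5)≠ P(7,5)–P(7,6)=  → 1/5 unlike.
Total adjacent occupied pairs: 57; unlike-type pairs: 23.

23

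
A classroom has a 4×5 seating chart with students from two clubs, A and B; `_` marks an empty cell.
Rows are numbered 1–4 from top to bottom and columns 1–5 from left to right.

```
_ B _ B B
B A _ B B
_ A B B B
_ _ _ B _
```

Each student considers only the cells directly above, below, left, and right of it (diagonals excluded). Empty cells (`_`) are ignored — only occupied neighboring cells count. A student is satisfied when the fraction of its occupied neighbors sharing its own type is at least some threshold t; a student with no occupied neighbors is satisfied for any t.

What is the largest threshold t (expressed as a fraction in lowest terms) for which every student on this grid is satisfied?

0/1

Row 1: (1,2)B 0/1 · (1,4)B 2/2 · (1,5)B 2/2
Row 2: (2,1)B 0/1 · (2,2)A 1/3 · (2,4)B 3/3 · (2,5)B 3/3
Row 3: (3,2)A 1/2 · (3,3)B 1/2 · (3,4)B 4/4 · (3,5)B 2/2
Row 4: (4,4)B 1/1
The smallest same-type fraction is 0/1 at (1,2), which reduces to 0/1. Any threshold above that leaves this student unsatisfied.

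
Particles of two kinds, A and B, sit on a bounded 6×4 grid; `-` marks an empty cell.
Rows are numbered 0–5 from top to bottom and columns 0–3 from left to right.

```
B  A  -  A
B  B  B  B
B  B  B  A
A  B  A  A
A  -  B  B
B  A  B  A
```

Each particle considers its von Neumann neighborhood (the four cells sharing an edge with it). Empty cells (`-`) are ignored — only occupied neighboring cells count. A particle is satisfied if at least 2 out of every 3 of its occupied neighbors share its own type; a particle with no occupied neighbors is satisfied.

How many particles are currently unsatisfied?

15

(0,0)B 1/2 not
(0,1)A 0/2 not
(0,3)A 0/1 not
(1,0)B 3/3 satisfied
(1,1)B 3/4 satisfied
(1,2)B 3/3 satisfied
(1,3)B 1/3 not
(2,0)B 2/3 satisfied
(2,1)B 4/4 satisfied
(2,2)B 2/4 not
(2,3)A 1/3 not
(3,0)A 1/3 not
(3,1)B 1/3 not
(3,2)A 1/4 not
(3,3)A 2/3 satisfied
(4,0)A 1/2 not
(4,2)B 2/3 satisfied
(4,3)B 1/3 not
(5,0)B 0/2 not
(5,1)A 0/2 not
(5,2)B 1/3 not
(5,3)A 0/2 not
Unsatisfied: (0,0), (0,1), (0,3), (1,3), (2,2), (2,3), (3,0), (3,1), (3,2), (4,0), (4,3), (5,0), (5,1), (5,2), (5,3) — 15 in total.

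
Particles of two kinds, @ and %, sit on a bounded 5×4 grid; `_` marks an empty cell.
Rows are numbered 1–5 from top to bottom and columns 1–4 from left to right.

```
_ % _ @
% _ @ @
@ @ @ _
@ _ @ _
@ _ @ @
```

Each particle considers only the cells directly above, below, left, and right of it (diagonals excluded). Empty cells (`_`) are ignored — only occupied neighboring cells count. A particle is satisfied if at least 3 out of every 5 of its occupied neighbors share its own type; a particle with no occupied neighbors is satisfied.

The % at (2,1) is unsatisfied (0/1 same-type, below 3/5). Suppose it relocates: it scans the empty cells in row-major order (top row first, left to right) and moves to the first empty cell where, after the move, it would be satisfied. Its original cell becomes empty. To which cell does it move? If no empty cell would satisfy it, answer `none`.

(1,1)

Vacating (2,1). Empty cells in order:
  (1,1): 1/1 same-type → satisfied — stop here.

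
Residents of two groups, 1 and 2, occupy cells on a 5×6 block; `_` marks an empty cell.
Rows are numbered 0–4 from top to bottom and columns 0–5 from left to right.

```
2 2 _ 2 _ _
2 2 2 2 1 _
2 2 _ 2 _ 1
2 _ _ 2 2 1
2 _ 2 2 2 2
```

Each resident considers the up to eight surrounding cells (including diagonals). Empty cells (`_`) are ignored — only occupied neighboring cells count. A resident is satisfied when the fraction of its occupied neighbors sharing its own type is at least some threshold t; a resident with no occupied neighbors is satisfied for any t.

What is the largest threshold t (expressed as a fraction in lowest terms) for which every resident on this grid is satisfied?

1/4

Row 0: (0,0)2 3/3 · (0,1)2 4/4 · (0,3)2 2/3
Row 1: (1,0)2 5/5 · (1,1)2 6/6 · (1,2)2 6/6 · (1,3)2 3/4 · (1,4)1 1/4
Row 2: (2,0)2 4/4 · (2,1)2 5/5 · (2,3)2 4/5 · (2,5)1 2/3
Row 3: (3,0)2 3/3 · (3,3)2 5/5 · (3,4)2 5/7 · (3,5)1 1/4
Row 4: (4,0)2 1/1 · (4,2)2 2/2 · (4,3)2 4/4 · (4,4)2 4/5 · (4,5)2 2/3
The smallest same-type fraction is 1/4 at (1,4), which reduces to 1/4. Any threshold above that leaves this resident unsatisfied.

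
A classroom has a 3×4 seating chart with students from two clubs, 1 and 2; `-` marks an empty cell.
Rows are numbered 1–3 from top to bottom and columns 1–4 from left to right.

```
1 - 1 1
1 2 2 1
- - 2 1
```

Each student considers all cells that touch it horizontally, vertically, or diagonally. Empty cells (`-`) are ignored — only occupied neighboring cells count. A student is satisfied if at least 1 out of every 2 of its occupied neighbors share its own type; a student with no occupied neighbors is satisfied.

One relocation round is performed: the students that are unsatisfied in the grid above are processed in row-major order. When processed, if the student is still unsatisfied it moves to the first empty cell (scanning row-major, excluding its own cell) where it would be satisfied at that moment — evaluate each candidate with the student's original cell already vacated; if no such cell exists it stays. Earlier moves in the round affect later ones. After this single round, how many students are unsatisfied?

Initially unsatisfied (in order): (2,2), (2,3), (3,4).
  (2,2) → (3,2).
  (2,3) → (3,1).
  (3,4): now satisfied by earlier moves; stays.
Resulting grid:
1 - 1 1
1 - - 1
2 2 2 1
Unsatisfied now: (2,1), (3,3).

2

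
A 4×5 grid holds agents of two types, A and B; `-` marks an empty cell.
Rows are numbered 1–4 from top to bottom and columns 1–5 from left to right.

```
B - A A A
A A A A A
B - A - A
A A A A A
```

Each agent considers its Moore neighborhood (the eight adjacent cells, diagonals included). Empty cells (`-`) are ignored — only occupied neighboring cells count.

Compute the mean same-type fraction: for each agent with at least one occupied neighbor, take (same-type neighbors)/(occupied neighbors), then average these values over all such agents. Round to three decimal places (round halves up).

0.779

Row 1: (1,1)B 0/2 · (1,3)A 4/4 · (1,4)A 5/5 · (1,5)A 3/3
Row 2: (2,1)A 1/3 · (2,2)A 4/6 · (2,3)A 5/5 · (2,4)A 7/7 · (2,5)A 4/4
Row 3: (3,1)B 0/4 · (3,3)A 6/6 · (3,5)A 4/4
Row 4: (4,1)A 1/2 · (4,2)A 3/4 · (4,3)A 3/3 · (4,4)A 4/4 · (4,5)A 2/2
Sum over 17 agents: 0/2 + 4/4 + 5/5 + 3/3 + 1/3 + 4/6 + 5/5 + 7/7 + 4/4 + 0/4 + 6/6 + 4/4 + 1/2 + 3/4 + 3/3 + 4/4 + 2/2 = 53/4; mean = 53/4 ÷ 17 = 53/68 = 0.779411… → 0.779.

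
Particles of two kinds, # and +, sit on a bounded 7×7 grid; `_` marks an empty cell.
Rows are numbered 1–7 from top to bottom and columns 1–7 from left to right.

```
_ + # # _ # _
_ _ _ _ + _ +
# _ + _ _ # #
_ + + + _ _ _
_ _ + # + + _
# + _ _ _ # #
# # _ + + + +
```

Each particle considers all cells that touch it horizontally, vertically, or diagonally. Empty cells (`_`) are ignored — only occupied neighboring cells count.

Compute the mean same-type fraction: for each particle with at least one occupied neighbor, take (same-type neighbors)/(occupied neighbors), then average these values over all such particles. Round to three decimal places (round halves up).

(1,2)+ 0/1
(1,3)# 1/2
(1,4)# 1/2
(1,6)# 0/2
(2,5)+ 0/3
(2,7)+ 0/3
(3,1)# 0/1
(3,3)+ 3/3
(3,6)# 1/3
(3,7)# 1/2
(4,2)+ 3/4
(4,3)+ 4/5
(4,4)+ 4/5
(5,3)+ 4/5
(5,4)# 0/4
(5,5)+ 2/4
(5,6)+ 1/3
(6,1)# 2/3
(6,2)+ 1/4
(6,6)# 1/6
(6,7)# 1/4
(7,1)# 2/3
(7,2)# 2/3
(7,4)+ 1/1
(7,5)+ 2/3
(7,6)+ 2/4
(7,7)+ 1/3
Sum over 27 particles: 0/1 + 1/2 + 1/2 + 0/2 + 0/3 + 0/3 + 0/1 + 3/3 + 1/3 + 1/2 + 3/4 + 4/5 + 4/5 + 4/5 + 0/4 + 2/4 + 1/3 + 2/3 + 1/4 + 1/6 + 1/4 + 2/3 + 2/3 + 1/1 + 2/3 + 2/4 + 1/3 = 719/60; mean = 719/60 ÷ 27 = 719/1620 = 0.443827… → 0.444.

0.444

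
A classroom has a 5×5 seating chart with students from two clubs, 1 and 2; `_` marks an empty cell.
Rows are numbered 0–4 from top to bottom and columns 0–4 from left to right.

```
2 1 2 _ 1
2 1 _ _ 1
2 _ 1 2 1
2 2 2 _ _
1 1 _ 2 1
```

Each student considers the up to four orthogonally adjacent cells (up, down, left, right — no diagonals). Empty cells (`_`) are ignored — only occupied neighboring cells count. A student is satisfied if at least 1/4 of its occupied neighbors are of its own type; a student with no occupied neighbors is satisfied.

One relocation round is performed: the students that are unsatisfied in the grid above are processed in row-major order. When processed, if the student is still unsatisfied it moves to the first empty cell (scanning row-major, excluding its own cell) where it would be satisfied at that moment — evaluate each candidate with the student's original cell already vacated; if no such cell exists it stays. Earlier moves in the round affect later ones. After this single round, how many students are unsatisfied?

Initially unsatisfied (in order): (0,2), (2,2), (2,3), (4,3), (4,4).
  (0,2) → (1,3).
  (2,2) → (0,2).
  (2,3): now satisfied by earlier moves; stays.
  (4,3) → (0,3).
  (4,4): now satisfied by earlier moves; stays.
Resulting grid:
2 1 1 2 1
2 1 _ 2 1
2 _ _ 2 1
2 2 2 _ _
1 1 _ _ 1
All satisfied now.

0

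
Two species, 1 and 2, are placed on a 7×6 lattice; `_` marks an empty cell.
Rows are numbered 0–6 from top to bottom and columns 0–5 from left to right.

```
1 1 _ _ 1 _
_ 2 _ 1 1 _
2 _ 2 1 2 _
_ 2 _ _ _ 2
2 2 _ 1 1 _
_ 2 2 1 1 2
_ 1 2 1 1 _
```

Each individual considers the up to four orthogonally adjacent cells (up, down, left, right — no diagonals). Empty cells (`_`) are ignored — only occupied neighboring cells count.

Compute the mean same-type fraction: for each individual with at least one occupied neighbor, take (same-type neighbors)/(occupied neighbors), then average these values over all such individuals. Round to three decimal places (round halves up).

Row 0: (0,0)1 1/1 · (0,1)1 1/2 · (0,4)1 1/1
Row 1: (1,1)2 0/1 · (1,3)1 2/2 · (1,4)1 2/3
Row 2: (2,0)2 — no occupied neighbors · (2,2)2 0/1 · (2,3)1 1/3 · (2,4)2 0/2
Row 3: (3,1)2 1/1 · (3,5)2 — no occupied neighbors
Row 4: (4,0)2 1/1 · (4,1)2 3/3 · (4,3)1 2/2 · (4,4)1 2/2
Row 5: (5,1)2 2/3 · (5,2)2 2/3 · (5,3)1 3/4 · (5,4)1 3/4 · (5,5)2 0/1
Row 6: (6,1)1 0/2 · (6,2)2 1/3 · (6,3)1 2/3 · (6,4)1 2/2
Sum over 23 individuals: 1/1 + 1/2 + 1/1 + 0/1 + 2/2 + 2/3 + 0/1 + 1/3 + 0/2 + 1/1 + 1/1 + 3/3 + 2/2 + 2/2 + 2/3 + 2/3 + 3/4 + 3/4 + 0/1 + 0/2 + 1/3 + 2/3 + 2/2 = 43/3; mean = 43/3 ÷ 23 = 43/69 = 0.623188… → 0.623.

0.623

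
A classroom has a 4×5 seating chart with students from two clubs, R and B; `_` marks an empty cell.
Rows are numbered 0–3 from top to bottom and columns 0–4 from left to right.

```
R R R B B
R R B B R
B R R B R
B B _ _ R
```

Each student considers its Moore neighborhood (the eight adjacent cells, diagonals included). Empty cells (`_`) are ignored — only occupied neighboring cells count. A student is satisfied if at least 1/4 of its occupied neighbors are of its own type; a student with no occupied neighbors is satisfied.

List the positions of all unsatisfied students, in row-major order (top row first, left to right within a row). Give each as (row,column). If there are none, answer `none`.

(1,4)

(0,0)R 3/3 ✓
(0,1)R 4/5 ✓
(0,2)R 2/5 ✓
(0,3)B 3/5 ✓
(0,4)B 2/3 ✓
(1,0)R 4/5 ✓
(1,1)R 6/8 ✓
(1,2)B 3/8 ✓
(1,3)B 4/8 ✓
(1,4)R 1/5 ✗
(2,0)B 2/5 ✓
(2,1)R 3/7 ✓
(2,2)R 2/6 ✓
(2,3)B 2/6 ✓
(2,4)R 2/4 ✓
(3,0)B 2/3 ✓
(3,1)B 2/4 ✓
(3,4)R 1/2 ✓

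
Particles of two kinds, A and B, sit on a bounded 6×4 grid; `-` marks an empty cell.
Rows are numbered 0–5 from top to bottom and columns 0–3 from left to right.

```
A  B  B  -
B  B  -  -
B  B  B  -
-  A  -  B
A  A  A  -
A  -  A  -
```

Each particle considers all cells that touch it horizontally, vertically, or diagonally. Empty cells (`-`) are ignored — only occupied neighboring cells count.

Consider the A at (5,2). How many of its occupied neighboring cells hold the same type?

Occupied neighbors of (5,2): (4,1)=A, (4,2)=A.
Same type (A): 2 of 2.

2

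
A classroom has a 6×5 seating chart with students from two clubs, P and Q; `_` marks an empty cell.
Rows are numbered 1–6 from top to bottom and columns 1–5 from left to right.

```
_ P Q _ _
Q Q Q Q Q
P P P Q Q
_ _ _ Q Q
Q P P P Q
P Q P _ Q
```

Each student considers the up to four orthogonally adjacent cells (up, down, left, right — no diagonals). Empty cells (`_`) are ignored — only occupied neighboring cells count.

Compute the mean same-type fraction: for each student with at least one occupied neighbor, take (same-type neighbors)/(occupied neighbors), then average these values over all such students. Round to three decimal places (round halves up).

(1,2)P 0/2
(1,3)Q 1/2
(2,1)Q 1/2
(2,2)Q 2/4
(2,3)Q 3/4
(2,4)Q 3/3
(2,5)Q 2/2
(3,1)P 1/2
(3,2)P 2/3
(3,3)P 1/3
(3,4)Q 3/4
(3,5)Q 3/3
(4,4)Q 2/3
(4,5)Q 3/3
(5,1)Q 0/2
(5,2)P 1/3
(5,3)P 3/3
(5,4)P 1/3
(5,5)Q 2/3
(6,1)P 0/2
(6,2)Q 0/3
(6,3)P 1/2
(6,5)Q 1/1
Sum over 23 students: 0/2 + 1/2 + 1/2 + 2/4 + 3/4 + 3/3 + 2/2 + 1/2 + 2/3 + 1/3 + 3/4 + 3/3 + 2/3 + 3/3 + 0/2 + 1/3 + 3/3 + 1/3 + 2/3 + 0/2 + 0/3 + 1/2 + 1/1 = 13; mean = 13 ÷ 23 = 13/23 = 0.565217… → 0.565.

0.565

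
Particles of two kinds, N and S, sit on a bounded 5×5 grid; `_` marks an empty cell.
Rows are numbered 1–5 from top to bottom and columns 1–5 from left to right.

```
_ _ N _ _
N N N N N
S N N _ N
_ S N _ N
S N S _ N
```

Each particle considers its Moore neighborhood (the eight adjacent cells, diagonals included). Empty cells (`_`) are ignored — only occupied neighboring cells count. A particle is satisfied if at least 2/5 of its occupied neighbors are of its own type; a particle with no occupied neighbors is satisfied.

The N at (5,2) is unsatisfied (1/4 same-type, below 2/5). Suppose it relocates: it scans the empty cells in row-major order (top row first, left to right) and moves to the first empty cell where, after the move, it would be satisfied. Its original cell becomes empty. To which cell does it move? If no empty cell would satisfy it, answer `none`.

(1,1)

Vacating (5,2). Empty cells in order:
  (1,1): 2/2 same-type → satisfied — stop here.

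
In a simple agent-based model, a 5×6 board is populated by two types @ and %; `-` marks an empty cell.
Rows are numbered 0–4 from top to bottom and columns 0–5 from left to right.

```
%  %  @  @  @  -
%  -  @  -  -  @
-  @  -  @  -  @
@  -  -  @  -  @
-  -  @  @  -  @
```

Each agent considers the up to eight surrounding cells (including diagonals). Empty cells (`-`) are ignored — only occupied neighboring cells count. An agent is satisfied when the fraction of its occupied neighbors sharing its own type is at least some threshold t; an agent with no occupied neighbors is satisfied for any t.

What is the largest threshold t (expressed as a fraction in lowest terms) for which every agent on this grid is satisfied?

Row 0: (0,0)% 2/2 · (0,1)% 2/4 · (0,2)@ 2/3 · (0,3)@ 3/3 · (0,4)@ 2/2
Row 1: (1,0)% 2/3 · (1,2)@ 4/5 · (1,5)@ 2/2
Row 2: (2,1)@ 2/3 · (2,3)@ 2/2 · (2,5)@ 2/2
Row 3: (3,0)@ 1/1 · (3,3)@ 3/3 · (3,5)@ 2/2
Row 4: (4,2)@ 2/2 · (4,3)@ 2/2 · (4,5)@ 1/1
The smallest same-type fraction is 2/4 at (0,1), which reduces to 1/2. Any threshold above that leaves this agent unsatisfied.

1/2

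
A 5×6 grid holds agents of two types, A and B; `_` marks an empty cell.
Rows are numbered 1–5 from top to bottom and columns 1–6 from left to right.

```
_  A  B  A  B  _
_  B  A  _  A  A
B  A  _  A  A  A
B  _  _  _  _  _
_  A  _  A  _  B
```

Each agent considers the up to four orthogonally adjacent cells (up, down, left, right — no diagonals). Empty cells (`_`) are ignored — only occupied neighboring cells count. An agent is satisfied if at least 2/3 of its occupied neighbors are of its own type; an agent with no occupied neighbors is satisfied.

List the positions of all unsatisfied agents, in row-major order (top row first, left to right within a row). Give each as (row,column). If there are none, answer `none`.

(1,2), (1,3), (1,4), (1,5), (2,2), (2,3), (3,1), (3,2)

(1,2)A 0/2 ✗
(1,3)B 0/3 ✗
(1,4)A 0/2 ✗
(1,5)B 0/2 ✗
(2,2)B 0/3 ✗
(2,3)A 0/2 ✗
(2,5)A 2/3 ✓
(2,6)A 2/2 ✓
(3,1)B 1/2 ✗
(3,2)A 0/2 ✗
(3,4)A 1/1 ✓
(3,5)A 3/3 ✓
(3,6)A 2/2 ✓
(4,1)B 1/1 ✓
(5,2)A 0/0 ✓
(5,4)A 0/0 ✓
(5,6)B 0/0 ✓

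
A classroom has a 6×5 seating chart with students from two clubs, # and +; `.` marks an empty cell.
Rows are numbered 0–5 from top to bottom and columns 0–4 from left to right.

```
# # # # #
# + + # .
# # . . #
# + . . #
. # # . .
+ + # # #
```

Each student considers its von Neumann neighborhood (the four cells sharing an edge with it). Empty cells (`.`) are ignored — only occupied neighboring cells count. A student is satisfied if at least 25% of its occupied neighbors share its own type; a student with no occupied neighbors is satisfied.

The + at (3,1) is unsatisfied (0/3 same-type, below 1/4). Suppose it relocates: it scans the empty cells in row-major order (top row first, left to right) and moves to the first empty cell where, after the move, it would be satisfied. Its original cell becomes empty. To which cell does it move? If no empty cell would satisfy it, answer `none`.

(2,2)

Vacating (3,1). Empty cells in order:
  (1,4): 0/3 same-type → still unsatisfied.
  (2,2): 1/2 same-type → satisfied — stop here.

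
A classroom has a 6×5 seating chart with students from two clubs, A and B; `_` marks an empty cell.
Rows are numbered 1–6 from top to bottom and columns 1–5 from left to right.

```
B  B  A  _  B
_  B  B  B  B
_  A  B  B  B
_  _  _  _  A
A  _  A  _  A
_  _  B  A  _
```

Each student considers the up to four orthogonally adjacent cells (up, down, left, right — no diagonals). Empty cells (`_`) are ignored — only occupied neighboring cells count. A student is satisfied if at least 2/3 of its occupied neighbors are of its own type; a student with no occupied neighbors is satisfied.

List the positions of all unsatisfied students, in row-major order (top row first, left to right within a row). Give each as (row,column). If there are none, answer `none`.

(1,3), (3,2), (4,5), (5,3), (6,3), (6,4)

(1,1)B 1/1 ok
(1,2)B 2/3 ok
(1,3)A 0/2 unhappy
(1,5)B 1/1 ok
(2,2)B 2/3 ok
(2,3)B 3/4 ok
(2,4)B 3/3 ok
(2,5)B 3/3 ok
(3,2)A 0/2 unhappy
(3,3)B 2/3 ok
(3,4)B 3/3 ok
(3,5)B 2/3 ok
(4,5)A 1/2 unhappy
(5,1)A 0/0 ok
(5,3)A 0/1 unhappy
(5,5)A 1/1 ok
(6,3)B 0/2 unhappy
(6,4)A 0/1 unhappy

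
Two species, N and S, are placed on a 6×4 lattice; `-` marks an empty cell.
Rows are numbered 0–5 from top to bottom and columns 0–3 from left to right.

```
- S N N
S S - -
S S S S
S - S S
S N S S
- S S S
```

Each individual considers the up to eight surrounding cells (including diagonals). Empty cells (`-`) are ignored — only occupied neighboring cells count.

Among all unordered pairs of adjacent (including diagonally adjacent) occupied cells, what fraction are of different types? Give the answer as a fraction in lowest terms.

4/21

Scan each occupied cell's neighbors to the right and below (and the two forward diagonals) so each pair is counted once.
From row 0: 2 unlike of 5 pairs (running 2/5).
From row 1: 0 unlike of 6 pairs (running 2/11).
From row 2: 0 unlike of 10 pairs (running 2/21).
From row 3: 2 unlike of 8 pairs (running 4/29).
From row 4: 4 unlike of 11 pairs (running 8/40).
From row 5: 0 unlike of 2 pairs (running 8/42).
Total adjacent occupied pairs: 42; unlike-type pairs: 8.
8/42 reduces to 4/21.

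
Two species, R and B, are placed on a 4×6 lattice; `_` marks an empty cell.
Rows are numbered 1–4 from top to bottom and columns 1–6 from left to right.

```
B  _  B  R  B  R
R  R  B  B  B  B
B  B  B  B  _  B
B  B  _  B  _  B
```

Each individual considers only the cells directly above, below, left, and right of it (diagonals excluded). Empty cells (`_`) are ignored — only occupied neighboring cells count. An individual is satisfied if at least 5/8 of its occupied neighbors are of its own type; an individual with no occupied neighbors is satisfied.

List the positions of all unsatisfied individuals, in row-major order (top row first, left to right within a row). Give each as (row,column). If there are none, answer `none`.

Row 1: (1,1)B 0/1 unhappy · (1,3)B 1/2 unhappy · (1,4)R 0/3 unhappy · (1,5)B 1/3 unhappy · (1,6)R 0/2 unhappy
Row 2: (2,1)R 1/3 unhappy · (2,2)R 1/3 unhappy · (2,3)B 3/4 ok · (2,4)B 3/4 ok · (2,5)B 3/3 ok · (2,6)B 2/3 ok
Row 3: (3,1)B 2/3 ok · (3,2)B 3/4 ok · (3,3)B 3/3 ok · (3,4)B 3/3 ok · (3,6)B 2/2 ok
Row 4: (4,1)B 2/2 ok · (4,2)B 2/2 ok · (4,4)B 1/1 ok · (4,6)B 1/1 ok

(1,1), (1,3), (1,4), (1,5), (1,6), (2,1), (2,2)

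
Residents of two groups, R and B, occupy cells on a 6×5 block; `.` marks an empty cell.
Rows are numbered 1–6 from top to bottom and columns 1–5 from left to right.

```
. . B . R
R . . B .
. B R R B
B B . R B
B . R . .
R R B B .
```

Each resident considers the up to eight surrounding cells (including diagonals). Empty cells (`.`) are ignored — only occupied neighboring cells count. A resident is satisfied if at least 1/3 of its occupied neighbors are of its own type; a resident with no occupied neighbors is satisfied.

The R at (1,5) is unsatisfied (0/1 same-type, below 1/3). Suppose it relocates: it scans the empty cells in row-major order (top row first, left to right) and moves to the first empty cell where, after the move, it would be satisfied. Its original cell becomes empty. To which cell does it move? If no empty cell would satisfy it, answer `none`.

Vacating (1,5). Empty cells in order:
  (1,1): 1/1 same-type → satisfied — stop here.

(1,1)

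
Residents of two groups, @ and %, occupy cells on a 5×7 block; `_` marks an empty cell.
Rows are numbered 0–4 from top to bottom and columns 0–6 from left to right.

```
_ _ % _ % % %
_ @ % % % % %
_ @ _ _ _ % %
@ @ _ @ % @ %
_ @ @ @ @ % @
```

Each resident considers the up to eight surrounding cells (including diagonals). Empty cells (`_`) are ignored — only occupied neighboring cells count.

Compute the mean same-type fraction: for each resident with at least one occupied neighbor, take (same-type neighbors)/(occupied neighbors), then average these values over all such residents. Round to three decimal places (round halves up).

Row 0: (0,2)% 2/3 · (0,4)% 4/4 · (0,5)% 5/5 · (0,6)% 3/3
Row 1: (1,1)@ 1/3 · (1,2)% 2/4 · (1,3)% 4/4 · (1,4)% 5/5 · (1,5)% 7/7 · (1,6)% 5/5
Row 2: (2,1)@ 3/4 · (2,5)% 6/7 · (2,6)% 4/5
Row 3: (3,0)@ 3/3 · (3,1)@ 4/4 · (3,3)@ 3/4 · (3,4)% 2/6 · (3,5)@ 2/7 · (3,6)% 3/5
Row 4: (4,1)@ 3/3 · (4,2)@ 4/4 · (4,3)@ 3/4 · (4,4)@ 3/5 · (4,5)% 2/5 · (4,6)@ 1/3
Sum over 25 residents: 2/3 + 4/4 + 5/5 + 3/3 + 1/3 + 2/4 + 4/4 + 5/5 + 7/7 + 5/5 + 3/4 + 6/7 + 4/5 + 3/3 + 4/4 + 3/4 + 2/6 + 2/7 + 3/5 + 3/3 + 4/4 + 3/4 + 3/5 + 2/5 + 1/3 = 7963/420; mean = 7963/420 ÷ 25 = 7963/10500 = 0.758380… → 0.758.

0.758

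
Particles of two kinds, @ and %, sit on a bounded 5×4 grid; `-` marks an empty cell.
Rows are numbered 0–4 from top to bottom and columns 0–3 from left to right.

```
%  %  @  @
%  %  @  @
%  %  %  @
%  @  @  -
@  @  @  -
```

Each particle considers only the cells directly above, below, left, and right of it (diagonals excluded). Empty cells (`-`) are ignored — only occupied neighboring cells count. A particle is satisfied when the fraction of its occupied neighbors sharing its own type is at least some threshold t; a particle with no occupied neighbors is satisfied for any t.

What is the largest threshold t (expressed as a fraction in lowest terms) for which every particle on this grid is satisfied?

1/4

Row 0: (0,0)% 2/2 · (0,1)% 2/3 · (0,2)@ 2/3 · (0,3)@ 2/2
Row 1: (1,0)% 3/3 · (1,1)% 3/4 · (1,2)@ 2/4 · (1,3)@ 3/3
Row 2: (2,0)% 3/3 · (2,1)% 3/4 · (2,2)% 1/4 · (2,3)@ 1/2
Row 3: (3,0)% 1/3 · (3,1)@ 2/4 · (3,2)@ 2/3
Row 4: (4,0)@ 1/2 · (4,1)@ 3/3 · (4,2)@ 2/2
The smallest same-type fraction is 1/4 at (2,2), which reduces to 1/4. Any threshold above that leaves this particle unsatisfied.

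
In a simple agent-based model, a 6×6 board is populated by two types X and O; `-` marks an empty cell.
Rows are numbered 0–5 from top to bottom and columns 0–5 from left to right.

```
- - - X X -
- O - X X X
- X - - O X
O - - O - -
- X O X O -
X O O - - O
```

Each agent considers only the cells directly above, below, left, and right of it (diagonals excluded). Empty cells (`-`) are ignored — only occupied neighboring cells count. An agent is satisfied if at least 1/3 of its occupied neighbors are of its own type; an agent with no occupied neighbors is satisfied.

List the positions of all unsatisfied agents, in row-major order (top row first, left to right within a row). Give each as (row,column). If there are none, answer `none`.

(0,3)X 2/2 satisfied
(0,4)X 2/2 satisfied
(1,1)O 0/1 not
(1,3)X 2/2 satisfied
(1,4)X 3/4 satisfied
(1,5)X 2/2 satisfied
(2,1)X 0/1 not
(2,4)O 0/2 not
(2,5)X 1/2 satisfied
(3,0)O 0/0 satisfied
(3,3)O 0/1 not
(4,1)X 0/2 not
(4,2)O 1/3 satisfied
(4,3)X 0/3 not
(4,4)O 0/1 not
(5,0)X 0/1 not
(5,1)O 1/3 satisfied
(5,2)O 2/2 satisfied
(5,5)O 0/0 satisfied

(1,1), (2,1), (2,4), (3,3), (4,1), (4,3), (4,4), (5,0)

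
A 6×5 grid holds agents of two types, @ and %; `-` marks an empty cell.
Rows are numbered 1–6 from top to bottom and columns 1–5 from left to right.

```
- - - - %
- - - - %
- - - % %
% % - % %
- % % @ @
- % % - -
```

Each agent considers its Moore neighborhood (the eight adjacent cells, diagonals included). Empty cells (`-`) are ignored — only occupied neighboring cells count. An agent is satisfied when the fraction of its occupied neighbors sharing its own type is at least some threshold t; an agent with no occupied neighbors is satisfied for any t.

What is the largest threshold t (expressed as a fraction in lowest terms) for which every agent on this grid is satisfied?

(1,5)% 1/1
(2,5)% 3/3
(3,4)% 4/4
(3,5)% 4/4
(4,1)% 2/2
(4,2)% 3/3
(4,4)% 4/6
(4,5)% 3/5
(5,2)% 5/5
(5,3)% 5/6
(5,4)@ 1/5
(5,5)@ 1/3
(6,2)% 3/3
(6,3)% 3/4
The smallest same-type fraction is 1/5 at (5,4), which reduces to 1/5. Any threshold above that leaves this agent unsatisfied.

1/5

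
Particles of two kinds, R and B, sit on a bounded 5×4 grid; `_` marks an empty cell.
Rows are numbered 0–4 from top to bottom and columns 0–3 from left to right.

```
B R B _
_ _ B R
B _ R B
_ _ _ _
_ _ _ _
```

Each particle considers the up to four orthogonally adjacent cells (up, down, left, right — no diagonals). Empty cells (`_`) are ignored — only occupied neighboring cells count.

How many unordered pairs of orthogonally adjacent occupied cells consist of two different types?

Scan each occupied cell's neighbors to the right and below so each pair is counted once.
From row 0: 2 unlike of 3 pairs (running 2/3).
From row 1: 3 unlike of 3 pairs (running 5/6).
From row 2: 1 unlike of 1 pairs (running 6/7).
Total adjacent occupied pairs: 7; unlike-type pairs: 6.

6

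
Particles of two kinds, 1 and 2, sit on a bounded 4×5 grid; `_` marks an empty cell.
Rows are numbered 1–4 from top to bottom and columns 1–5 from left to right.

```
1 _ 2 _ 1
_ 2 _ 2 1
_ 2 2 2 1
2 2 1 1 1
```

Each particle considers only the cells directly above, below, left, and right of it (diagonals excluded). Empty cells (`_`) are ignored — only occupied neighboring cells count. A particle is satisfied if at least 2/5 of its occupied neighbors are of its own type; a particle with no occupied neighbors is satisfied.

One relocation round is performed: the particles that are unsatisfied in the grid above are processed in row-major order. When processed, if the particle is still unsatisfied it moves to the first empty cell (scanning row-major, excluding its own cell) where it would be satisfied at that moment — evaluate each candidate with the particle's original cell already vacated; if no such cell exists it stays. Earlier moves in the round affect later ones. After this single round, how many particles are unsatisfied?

0

Initially unsatisfied (in order): (4,3).
  (4,3) → (2,1).
Resulting grid:
1 _ 2 _ 1
1 2 _ 2 1
_ 2 2 2 1
2 2 _ 1 1
All satisfied now.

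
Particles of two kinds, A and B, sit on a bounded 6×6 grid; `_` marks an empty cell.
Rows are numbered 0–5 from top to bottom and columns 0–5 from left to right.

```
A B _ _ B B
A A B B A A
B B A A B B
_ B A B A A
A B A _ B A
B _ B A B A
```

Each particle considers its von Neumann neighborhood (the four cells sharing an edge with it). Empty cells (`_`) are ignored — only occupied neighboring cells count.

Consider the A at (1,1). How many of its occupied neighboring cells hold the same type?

Occupied neighbors of (1,1): (0,1)=B, (2,1)=B, (1,0)=A, (1,2)=B.
Same type (A): 1 of 4.

1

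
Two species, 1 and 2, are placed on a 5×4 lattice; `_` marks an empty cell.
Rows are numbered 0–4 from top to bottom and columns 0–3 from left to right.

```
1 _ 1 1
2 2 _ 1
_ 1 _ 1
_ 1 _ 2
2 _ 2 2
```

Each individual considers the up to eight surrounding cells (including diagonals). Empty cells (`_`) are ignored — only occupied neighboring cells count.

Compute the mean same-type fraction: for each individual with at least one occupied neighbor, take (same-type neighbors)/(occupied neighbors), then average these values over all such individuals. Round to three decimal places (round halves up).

0.519

(0,0)1 0/2
(0,2)1 2/3
(0,3)1 2/2
(1,0)2 1/3
(1,1)2 1/4
(1,3)1 3/3
(2,1)1 1/3
(2,3)1 1/2
(3,1)1 1/3
(3,3)2 2/3
(4,0)2 0/1
(4,2)2 2/3
(4,3)2 2/2
Sum over 13 individuals: 0/2 + 2/3 + 2/2 + 1/3 + 1/4 + 3/3 + 1/3 + 1/2 + 1/3 + 2/3 + 0/1 + 2/3 + 2/2 = 27/4; mean = 27/4 ÷ 13 = 27/52 = 0.519230… → 0.519.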